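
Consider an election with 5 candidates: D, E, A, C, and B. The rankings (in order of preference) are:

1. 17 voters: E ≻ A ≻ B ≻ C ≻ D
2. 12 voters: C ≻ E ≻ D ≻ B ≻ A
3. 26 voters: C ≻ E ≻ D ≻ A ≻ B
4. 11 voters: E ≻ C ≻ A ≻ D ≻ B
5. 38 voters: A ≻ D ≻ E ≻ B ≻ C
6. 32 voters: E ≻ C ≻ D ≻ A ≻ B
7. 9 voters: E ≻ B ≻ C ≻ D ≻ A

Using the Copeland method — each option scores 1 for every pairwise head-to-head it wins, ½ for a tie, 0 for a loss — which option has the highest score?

D: beats A and B; loses to E and C → score 2.
E: beats D, A, C, and B → score 4.
A: beats B; loses to D, E, and C → score 1.
C: beats D, A, and B; loses to E → score 3.
B: loses to D, E, A, and C → score 0.
E has the best pairwise record.

E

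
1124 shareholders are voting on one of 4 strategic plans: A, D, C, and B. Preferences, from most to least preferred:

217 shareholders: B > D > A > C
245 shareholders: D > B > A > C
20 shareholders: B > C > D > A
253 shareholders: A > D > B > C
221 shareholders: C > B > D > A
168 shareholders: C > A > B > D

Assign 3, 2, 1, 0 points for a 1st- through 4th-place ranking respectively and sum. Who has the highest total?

A: 217·1 + 245·1 + 20·0 + 253·3 + 221·0 + 168·2 = 1557
D: 217·2 + 245·3 + 20·1 + 253·2 + 221·1 + 168·0 = 1916
C: 217·0 + 245·0 + 20·2 + 253·0 + 221·3 + 168·3 = 1207
B: 217·3 + 245·2 + 20·3 + 253·1 + 221·2 + 168·1 = 2064
B has the highest Borda score (2064).

B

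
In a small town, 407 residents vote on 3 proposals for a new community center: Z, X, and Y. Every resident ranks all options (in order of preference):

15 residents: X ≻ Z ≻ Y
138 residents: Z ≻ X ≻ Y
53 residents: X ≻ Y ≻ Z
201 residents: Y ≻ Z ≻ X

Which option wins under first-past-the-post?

Y

First-place votes: Z 138, X 68, Y 201.
Y has the most first-place votes.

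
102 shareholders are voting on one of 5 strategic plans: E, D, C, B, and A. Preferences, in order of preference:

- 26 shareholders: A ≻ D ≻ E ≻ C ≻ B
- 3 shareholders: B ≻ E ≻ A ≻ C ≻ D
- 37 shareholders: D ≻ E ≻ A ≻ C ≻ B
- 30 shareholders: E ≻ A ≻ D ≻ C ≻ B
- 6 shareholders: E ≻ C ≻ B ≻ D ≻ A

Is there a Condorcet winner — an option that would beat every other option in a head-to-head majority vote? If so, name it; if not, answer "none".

none

Checking pairwise contests:
D beats E 63–39.
A beats D 59–43.
E beats C 102–0.
E beats B 99–3.
E beats A 76–26.
Every option loses at least one head-to-head, so there is no Condorcet winner.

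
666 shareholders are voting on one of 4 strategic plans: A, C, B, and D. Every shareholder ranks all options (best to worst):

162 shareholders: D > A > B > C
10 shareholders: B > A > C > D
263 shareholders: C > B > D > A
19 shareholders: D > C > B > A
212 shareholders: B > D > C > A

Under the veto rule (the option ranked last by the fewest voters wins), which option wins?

B

Last-place votes: A 494, C 162, B 0, D 10.
B is ranked last by the fewest voters, so B wins.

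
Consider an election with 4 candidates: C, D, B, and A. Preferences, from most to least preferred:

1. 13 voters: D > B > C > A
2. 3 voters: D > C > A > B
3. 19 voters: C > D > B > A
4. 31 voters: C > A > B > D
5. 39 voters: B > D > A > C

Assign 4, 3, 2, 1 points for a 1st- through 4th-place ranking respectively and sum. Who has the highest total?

C: 13·2 + 3·3 + 19·4 + 31·4 + 39·1 = 274
D: 13·4 + 3·4 + 19·3 + 31·1 + 39·3 = 269
B: 13·3 + 3·1 + 19·2 + 31·2 + 39·4 = 298
A: 13·1 + 3·2 + 19·1 + 31·3 + 39·2 = 209
B has the highest Borda score (298).

B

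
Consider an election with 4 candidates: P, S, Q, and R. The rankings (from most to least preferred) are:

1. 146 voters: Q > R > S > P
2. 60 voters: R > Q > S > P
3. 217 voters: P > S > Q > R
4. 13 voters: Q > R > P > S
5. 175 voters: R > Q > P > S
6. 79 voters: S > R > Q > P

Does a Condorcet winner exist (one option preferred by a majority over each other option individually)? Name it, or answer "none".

Q vs P: 473–217 for Q.
Q vs S: 394–296 for Q.
Q vs R: 376–314 for Q.
Q beats every other option head-to-head.

Q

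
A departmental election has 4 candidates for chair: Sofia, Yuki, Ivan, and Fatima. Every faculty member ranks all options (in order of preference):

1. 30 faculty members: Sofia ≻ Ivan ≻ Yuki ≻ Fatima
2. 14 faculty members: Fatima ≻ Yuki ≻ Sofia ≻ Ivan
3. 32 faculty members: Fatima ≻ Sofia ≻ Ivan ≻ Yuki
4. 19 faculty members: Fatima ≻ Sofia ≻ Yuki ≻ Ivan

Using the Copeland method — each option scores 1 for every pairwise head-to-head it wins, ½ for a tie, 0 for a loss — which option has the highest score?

Fatima

Sofia: beats Yuki and Ivan; loses to Fatima → score 2.
Yuki: loses to Sofia, Ivan, and Fatima → score 0.
Ivan: beats Yuki; loses to Sofia and Fatima → score 1.
Fatima: beats Sofia, Yuki, and Ivan → score 3.
Fatima has the best pairwise record.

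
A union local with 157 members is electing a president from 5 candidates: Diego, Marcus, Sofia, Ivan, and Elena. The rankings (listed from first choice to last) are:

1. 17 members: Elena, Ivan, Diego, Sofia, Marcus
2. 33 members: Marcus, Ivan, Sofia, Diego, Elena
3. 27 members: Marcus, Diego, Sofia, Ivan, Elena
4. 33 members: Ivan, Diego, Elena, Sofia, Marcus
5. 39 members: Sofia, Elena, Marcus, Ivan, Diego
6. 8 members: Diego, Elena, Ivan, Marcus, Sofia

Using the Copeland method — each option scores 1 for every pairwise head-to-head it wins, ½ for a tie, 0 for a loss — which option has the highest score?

Ivan

Diego: beats Sofia and Elena; loses to Marcus and Ivan → score 2.
Marcus: beats Diego and Ivan; loses to Sofia and Elena → score 2.
Sofia: beats Marcus and Elena; loses to Diego and Ivan → score 2.
Ivan: beats Diego, Sofia, and Elena; loses to Marcus → score 3.
Elena: beats Marcus; loses to Diego, Sofia, and Ivan → score 1.
Ivan has the best pairwise record.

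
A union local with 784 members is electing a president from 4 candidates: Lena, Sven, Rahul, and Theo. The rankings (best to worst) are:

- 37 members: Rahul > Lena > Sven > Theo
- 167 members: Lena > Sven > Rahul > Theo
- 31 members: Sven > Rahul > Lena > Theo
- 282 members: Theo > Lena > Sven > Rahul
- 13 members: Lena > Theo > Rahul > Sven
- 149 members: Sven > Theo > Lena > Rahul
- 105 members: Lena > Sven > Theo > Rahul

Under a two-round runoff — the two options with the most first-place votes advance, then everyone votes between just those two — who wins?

Theo

Round 1 first-place votes: Lena 285, Sven 180, Rahul 37, Theo 282.
Lena and Theo advance.
Runoff: Lena is preferred to Theo by 353 voters; Theo by 431.
Theo wins the runoff.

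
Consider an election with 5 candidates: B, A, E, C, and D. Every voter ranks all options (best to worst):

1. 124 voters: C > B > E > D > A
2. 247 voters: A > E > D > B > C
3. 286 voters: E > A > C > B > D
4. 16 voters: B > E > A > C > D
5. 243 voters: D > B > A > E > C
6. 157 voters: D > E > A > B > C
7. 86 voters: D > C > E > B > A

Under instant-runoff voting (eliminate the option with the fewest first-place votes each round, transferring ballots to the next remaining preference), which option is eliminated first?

B

Round 1: B 16, A 247, E 286, C 124, D 486. Eliminate B.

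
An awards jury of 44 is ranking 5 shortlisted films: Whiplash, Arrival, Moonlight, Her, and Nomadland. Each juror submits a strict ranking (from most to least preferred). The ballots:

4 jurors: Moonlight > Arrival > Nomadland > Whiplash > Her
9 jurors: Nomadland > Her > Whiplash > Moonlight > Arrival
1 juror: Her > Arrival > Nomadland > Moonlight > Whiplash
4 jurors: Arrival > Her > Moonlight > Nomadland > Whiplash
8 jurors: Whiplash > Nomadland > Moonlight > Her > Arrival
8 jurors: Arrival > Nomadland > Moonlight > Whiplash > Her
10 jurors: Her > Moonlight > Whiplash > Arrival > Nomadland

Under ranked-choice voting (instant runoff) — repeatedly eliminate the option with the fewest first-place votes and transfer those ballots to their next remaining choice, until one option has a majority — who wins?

Round 1: Whiplash 8, Arrival 12, Moonlight 4, Her 11, Nomadland 9. Eliminate Moonlight.
Round 2: Whiplash 8, Arrival 16, Her 11, Nomadland 9. Eliminate Whiplash.
Round 3: Arrival 16, Her 11, Nomadland 17. Eliminate Her.
Round 4: Arrival 27, Nomadland 17. Arrival has a majority.

Arrival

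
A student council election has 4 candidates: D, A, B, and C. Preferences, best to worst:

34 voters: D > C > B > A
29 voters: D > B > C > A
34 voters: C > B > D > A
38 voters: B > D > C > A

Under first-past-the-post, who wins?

First-place votes: D 63, A 0, B 38, C 34.
D has the most first-place votes.

D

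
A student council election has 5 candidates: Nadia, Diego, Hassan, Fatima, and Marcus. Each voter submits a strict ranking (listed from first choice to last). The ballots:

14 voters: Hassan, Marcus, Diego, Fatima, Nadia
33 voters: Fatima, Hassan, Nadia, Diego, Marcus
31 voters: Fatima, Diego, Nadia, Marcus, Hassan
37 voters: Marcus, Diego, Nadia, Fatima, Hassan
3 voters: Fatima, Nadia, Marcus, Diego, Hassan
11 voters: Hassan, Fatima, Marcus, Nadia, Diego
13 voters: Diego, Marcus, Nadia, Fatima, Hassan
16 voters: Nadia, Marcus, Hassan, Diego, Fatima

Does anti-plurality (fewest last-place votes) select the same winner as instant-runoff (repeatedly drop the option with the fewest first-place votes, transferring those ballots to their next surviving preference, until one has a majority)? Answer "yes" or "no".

Anti-plurality — last-place votes: Nadia 14, Diego 11, Hassan 84, Fatima 16, Marcus 33. Winner: Diego.
Instant-runoff — R1 Nadia 16, Diego 13, Hassan 25, Fatima 67, Marcus 37 (Diego out); R2 Nadia 16, Hassan 25, Fatima 67, Marcus 50 (Nadia out); R3 Hassan 25, Fatima 67, Marcus 66 (Hassan out); R4 Fatima 78, Marcus 80 (Marcus winner). Winner: Marcus.
The two methods disagree.

no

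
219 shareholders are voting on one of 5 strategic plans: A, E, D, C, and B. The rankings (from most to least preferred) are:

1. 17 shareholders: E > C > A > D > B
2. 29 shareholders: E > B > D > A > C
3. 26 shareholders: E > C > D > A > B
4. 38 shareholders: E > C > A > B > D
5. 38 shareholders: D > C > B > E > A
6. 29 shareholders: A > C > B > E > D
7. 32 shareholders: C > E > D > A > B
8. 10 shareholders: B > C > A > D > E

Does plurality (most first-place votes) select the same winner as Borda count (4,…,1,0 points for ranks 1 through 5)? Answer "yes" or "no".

yes

Plurality — first-place votes: A 29, E 110, D 38, C 32, B 10. Winner: E.
Borda — scores: A 333, E 603, D 353, C 602, B 299. Winner: E.
The two methods agree.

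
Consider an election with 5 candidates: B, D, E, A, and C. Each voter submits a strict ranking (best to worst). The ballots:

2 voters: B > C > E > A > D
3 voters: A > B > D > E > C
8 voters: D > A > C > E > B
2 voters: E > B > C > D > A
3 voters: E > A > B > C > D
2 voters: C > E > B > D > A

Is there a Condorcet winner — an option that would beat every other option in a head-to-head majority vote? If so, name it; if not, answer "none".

Checking pairwise contests:
E beats B 15–5.
B beats D 12–8.
D beats E 11–9.
D beats A 12–8.
D beats C 11–9.
Every option loses at least one head-to-head, so there is no Condorcet winner.

none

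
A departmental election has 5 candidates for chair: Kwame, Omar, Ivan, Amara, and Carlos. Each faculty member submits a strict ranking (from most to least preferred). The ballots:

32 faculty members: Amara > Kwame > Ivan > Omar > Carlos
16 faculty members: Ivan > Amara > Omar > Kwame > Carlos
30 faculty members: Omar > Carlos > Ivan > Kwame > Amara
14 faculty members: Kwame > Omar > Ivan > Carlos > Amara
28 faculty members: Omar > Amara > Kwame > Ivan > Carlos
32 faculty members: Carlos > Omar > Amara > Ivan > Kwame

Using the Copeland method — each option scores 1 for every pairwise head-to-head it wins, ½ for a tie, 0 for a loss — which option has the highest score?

Kwame: beats Carlos; loses to Omar, Ivan, and Amara → score 1.
Omar: beats Kwame, Ivan, Amara, and Carlos → score 4.
Ivan: beats Kwame and Carlos; loses to Omar and Amara → score 2.
Amara: beats Kwame and Ivan; ties Carlos; loses to Omar → score 2.5.
Carlos: ties Amara; loses to Kwame, Omar, and Ivan → score 0.5.
Omar has the best pairwise record.

Omar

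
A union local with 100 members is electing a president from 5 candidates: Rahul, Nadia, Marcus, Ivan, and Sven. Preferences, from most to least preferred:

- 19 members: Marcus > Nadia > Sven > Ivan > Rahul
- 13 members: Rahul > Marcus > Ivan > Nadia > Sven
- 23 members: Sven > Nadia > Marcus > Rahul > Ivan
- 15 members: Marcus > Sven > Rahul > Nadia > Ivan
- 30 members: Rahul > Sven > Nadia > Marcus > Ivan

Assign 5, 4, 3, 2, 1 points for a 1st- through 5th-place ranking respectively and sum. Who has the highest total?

Rahul: 19·1 + 13·5 + 23·2 + 15·3 + 30·5 = 325
Nadia: 19·4 + 13·2 + 23·4 + 15·2 + 30·3 = 314
Marcus: 19·5 + 13·4 + 23·3 + 15·5 + 30·2 = 351
Ivan: 19·2 + 13·3 + 23·1 + 15·1 + 30·1 = 145
Sven: 19·3 + 13·1 + 23·5 + 15·4 + 30·4 = 365
Sven has the highest Borda score (365).

Sven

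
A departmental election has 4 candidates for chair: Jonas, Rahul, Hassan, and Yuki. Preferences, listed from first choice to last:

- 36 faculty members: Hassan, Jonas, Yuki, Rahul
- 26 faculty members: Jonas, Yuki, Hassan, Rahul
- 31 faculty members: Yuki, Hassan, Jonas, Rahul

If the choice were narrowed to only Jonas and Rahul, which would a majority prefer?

Voters preferring Jonas to Rahul: 93; preferring Rahul to Jonas: 0.
Jonas wins the head-to-head.

Jonas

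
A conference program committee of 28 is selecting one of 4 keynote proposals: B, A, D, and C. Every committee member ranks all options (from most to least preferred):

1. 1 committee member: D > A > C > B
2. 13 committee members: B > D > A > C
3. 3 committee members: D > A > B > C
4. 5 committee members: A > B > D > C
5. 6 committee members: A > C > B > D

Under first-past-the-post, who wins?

B

First-place votes: B 13, A 11, D 4, C 0.
B has the most first-place votes.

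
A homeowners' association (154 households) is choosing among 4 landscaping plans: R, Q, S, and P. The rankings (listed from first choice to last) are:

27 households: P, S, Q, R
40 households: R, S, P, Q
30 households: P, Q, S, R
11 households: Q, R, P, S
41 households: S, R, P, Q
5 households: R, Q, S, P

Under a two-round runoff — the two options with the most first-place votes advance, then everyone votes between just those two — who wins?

R

Round 1 first-place votes: R 45, Q 11, S 41, P 57.
P and R advance.
Runoff: P is preferred to R by 57 voters; R by 97.
R wins the runoff.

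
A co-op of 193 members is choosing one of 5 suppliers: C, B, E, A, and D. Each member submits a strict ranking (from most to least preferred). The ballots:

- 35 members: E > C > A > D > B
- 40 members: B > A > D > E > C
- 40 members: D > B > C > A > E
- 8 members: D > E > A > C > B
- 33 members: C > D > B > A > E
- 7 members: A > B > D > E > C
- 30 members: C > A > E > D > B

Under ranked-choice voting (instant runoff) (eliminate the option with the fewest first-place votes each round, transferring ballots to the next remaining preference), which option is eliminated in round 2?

E

Round 1: C 63, B 40, E 35, A 7, D 48. Eliminate A.
Round 2: C 63, B 47, E 35, D 48. Eliminate E.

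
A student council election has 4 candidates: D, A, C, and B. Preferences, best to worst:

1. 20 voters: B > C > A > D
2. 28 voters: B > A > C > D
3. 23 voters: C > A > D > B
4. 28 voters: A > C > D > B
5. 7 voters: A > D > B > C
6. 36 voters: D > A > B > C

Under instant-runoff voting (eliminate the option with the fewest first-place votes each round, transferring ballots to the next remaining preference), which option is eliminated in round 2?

Round 1: D 36, A 35, C 23, B 48. Eliminate C.
Round 2: D 36, A 58, B 48. Eliminate D.

D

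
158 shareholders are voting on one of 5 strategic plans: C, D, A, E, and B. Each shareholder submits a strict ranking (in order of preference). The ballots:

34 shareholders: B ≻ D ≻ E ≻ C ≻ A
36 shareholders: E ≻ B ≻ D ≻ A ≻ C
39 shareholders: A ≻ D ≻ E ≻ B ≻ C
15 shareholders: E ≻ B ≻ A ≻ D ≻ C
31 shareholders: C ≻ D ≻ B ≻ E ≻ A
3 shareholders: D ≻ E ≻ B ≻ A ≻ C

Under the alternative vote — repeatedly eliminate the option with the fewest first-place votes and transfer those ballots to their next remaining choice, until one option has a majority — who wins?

E

Round 1: C 31, D 3, A 39, E 51, B 34. Eliminate D.
Round 2: C 31, A 39, E 54, B 34. Eliminate C.
Round 3: A 39, E 54, B 65. Eliminate A.
Round 4: E 93, B 65. E has a majority.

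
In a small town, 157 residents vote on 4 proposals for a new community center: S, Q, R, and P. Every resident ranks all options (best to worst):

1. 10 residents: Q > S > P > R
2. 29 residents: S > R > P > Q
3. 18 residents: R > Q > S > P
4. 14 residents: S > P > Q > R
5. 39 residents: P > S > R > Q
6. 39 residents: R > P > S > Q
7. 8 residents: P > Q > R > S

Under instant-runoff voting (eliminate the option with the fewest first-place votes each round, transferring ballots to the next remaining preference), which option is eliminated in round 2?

Round 1: S 43, Q 10, R 57, P 47. Eliminate Q.
Round 2: S 53, R 57, P 47. Eliminate P.

P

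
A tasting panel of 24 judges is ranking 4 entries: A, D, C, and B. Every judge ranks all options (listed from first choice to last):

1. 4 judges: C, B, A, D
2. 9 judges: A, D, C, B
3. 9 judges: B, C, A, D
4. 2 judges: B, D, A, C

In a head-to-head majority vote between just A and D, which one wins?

A

Voters preferring A to D: 22; preferring D to A: 2.
A wins the head-to-head.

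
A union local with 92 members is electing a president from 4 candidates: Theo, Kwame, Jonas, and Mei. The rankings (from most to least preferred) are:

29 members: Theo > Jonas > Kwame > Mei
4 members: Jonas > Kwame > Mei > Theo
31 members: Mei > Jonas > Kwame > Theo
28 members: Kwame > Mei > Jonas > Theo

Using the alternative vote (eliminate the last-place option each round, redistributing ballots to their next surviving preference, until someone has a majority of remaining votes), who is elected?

Kwame

Round 1: Theo 29, Kwame 28, Jonas 4, Mei 31. Eliminate Jonas.
Round 2: Theo 29, Kwame 32, Mei 31. Eliminate Theo.
Round 3: Kwame 61, Mei 31. Kwame has a majority.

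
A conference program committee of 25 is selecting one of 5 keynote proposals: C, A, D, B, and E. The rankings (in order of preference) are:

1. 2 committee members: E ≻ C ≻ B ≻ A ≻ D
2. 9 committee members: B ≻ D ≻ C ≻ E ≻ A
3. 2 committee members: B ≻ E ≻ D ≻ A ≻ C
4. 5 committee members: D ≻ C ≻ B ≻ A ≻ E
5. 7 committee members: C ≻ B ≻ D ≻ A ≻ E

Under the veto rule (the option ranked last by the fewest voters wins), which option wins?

B

Last-place votes: C 2, A 9, D 2, B 0, E 12.
B is ranked last by the fewest voters, so B wins.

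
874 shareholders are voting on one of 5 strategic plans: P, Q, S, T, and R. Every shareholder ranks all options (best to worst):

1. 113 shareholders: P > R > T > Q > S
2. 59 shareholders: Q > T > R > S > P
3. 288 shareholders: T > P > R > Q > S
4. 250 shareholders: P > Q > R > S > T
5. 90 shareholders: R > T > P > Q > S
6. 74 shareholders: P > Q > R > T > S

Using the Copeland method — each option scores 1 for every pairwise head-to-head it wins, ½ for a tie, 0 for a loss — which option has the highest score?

P: beats Q, S, and R; ties T → score 3.5.
Q: beats S; loses to P, T, and R → score 1.
S: loses to P, Q, T, and R → score 0.
T: beats Q and S; ties P; loses to R → score 2.5.
R: beats Q, S, and T; loses to P → score 3.
P has the best pairwise record.

P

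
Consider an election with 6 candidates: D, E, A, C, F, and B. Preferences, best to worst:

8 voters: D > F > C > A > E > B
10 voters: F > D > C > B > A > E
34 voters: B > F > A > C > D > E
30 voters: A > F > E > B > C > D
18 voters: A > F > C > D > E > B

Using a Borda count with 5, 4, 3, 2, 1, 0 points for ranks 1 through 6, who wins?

D: 8·5 + 10·4 + 34·1 + 30·0 + 18·2 = 150
E: 8·1 + 10·0 + 34·0 + 30·3 + 18·1 = 116
A: 8·2 + 10·1 + 34·3 + 30·5 + 18·5 = 368
C: 8·3 + 10·3 + 34·2 + 30·1 + 18·3 = 206
F: 8·4 + 10·5 + 34·4 + 30·4 + 18·4 = 410
B: 8·0 + 10·2 + 34·5 + 30·2 + 18·0 = 250
F has the highest Borda score (410).

F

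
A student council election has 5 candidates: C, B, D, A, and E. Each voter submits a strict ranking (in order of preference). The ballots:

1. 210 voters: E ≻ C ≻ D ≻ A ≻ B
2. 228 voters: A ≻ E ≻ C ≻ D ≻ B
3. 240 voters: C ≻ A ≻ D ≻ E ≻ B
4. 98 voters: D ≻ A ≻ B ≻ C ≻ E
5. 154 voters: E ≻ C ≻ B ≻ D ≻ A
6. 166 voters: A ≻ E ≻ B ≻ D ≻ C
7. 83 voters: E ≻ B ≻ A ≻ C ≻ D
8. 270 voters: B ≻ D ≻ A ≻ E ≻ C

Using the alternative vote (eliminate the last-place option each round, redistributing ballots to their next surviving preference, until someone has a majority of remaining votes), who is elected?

Round 1: C 240, B 270, D 98, A 394, E 447. Eliminate D.
Round 2: C 240, B 270, A 492, E 447. Eliminate C.
Round 3: B 270, A 732, E 447. A has a majority.

A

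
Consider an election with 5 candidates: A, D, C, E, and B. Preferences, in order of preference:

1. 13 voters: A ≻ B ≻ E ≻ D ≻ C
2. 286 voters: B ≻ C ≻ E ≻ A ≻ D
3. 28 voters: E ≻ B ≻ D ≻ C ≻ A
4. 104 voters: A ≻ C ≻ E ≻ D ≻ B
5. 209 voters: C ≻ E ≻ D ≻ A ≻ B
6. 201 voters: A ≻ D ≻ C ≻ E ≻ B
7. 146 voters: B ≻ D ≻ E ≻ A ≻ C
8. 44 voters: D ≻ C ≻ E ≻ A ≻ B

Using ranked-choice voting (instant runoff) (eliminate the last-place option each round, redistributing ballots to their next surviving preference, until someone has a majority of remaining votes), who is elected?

A

Round 1: A 318, D 44, C 209, E 28, B 432. Eliminate E.
Round 2: A 318, D 44, C 209, B 460. Eliminate D.
Round 3: A 318, C 253, B 460. Eliminate C.
Round 4: A 571, B 460. A has a majority.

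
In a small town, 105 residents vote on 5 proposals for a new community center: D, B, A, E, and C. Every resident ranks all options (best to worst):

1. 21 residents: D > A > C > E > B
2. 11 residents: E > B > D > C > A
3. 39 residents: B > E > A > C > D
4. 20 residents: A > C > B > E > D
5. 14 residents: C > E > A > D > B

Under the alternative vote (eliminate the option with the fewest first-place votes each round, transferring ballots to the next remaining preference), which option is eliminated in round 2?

Round 1: D 21, B 39, A 20, E 11, C 14. Eliminate E.
Round 2: D 21, B 50, A 20, C 14. Eliminate C.

C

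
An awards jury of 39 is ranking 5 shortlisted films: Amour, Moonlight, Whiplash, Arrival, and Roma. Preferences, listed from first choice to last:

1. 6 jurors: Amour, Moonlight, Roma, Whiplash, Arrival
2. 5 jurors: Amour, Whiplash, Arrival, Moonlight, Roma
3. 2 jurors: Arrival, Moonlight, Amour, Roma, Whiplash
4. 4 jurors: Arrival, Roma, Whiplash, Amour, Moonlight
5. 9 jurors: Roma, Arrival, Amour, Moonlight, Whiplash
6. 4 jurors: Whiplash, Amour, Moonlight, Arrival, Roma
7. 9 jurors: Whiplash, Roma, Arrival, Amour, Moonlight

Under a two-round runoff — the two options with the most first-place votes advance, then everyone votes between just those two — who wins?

Round 1 first-place votes: Amour 11, Moonlight 0, Whiplash 13, Arrival 6, Roma 9.
Whiplash and Amour advance.
Runoff: Whiplash is preferred to Amour by 17 voters; Amour by 22.
Amour wins the runoff.

Amour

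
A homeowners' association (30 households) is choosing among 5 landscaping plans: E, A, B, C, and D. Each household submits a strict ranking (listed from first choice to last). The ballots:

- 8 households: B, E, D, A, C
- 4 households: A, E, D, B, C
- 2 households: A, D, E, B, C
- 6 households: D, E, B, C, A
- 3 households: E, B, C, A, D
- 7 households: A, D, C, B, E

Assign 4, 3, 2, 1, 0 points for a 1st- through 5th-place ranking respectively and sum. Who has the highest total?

E: 8·3 + 4·3 + 2·2 + 6·3 + 3·4 + 7·0 = 70
A: 8·1 + 4·4 + 2·4 + 6·0 + 3·1 + 7·4 = 63
B: 8·4 + 4·1 + 2·1 + 6·2 + 3·3 + 7·1 = 66
C: 8·0 + 4·0 + 2·0 + 6·1 + 3·2 + 7·2 = 26
D: 8·2 + 4·2 + 2·3 + 6·4 + 3·0 + 7·3 = 75
D has the highest Borda score (75).

D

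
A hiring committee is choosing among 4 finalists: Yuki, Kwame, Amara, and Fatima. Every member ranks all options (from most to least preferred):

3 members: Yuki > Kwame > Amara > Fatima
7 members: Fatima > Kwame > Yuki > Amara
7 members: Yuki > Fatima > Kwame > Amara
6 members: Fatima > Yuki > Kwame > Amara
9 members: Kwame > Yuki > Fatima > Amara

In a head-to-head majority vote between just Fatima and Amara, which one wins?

Voters preferring Fatima to Amara: 29; preferring Amara to Fatima: 3.
Fatima wins the head-to-head.

Fatima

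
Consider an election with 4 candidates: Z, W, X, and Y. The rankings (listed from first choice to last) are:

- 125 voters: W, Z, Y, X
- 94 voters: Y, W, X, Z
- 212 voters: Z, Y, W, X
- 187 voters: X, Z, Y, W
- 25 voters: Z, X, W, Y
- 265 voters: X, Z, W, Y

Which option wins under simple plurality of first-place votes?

First-place votes: Z 237, W 125, X 452, Y 94.
X has the most first-place votes.

X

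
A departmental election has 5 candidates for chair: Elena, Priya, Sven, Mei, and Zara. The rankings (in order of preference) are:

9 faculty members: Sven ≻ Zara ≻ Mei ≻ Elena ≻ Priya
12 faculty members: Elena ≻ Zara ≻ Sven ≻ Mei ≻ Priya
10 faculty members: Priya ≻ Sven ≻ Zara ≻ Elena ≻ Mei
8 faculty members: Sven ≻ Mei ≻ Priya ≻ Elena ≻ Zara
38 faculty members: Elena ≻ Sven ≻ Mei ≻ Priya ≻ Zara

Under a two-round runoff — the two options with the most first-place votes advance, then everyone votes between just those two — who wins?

Elena

Round 1 first-place votes: Elena 50, Priya 10, Sven 17, Mei 0, Zara 0.
Elena and Sven advance.
Runoff: Elena is preferred to Sven by 50 voters; Sven by 27.
Elena wins the runoff.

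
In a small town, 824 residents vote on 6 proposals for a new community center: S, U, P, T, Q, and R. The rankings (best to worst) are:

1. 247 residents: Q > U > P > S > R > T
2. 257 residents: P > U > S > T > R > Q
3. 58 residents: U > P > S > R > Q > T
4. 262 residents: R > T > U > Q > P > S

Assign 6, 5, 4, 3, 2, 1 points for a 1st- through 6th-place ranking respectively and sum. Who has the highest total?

U

S: 247·3 + 257·4 + 58·4 + 262·1 = 2263
U: 247·5 + 257·5 + 58·6 + 262·4 = 3916
P: 247·4 + 257·6 + 58·5 + 262·2 = 3344
T: 247·1 + 257·3 + 58·1 + 262·5 = 2386
Q: 247·6 + 257·1 + 58·2 + 262·3 = 2641
R: 247·2 + 257·2 + 58·3 + 262·6 = 2754
U has the highest Borda score (3916).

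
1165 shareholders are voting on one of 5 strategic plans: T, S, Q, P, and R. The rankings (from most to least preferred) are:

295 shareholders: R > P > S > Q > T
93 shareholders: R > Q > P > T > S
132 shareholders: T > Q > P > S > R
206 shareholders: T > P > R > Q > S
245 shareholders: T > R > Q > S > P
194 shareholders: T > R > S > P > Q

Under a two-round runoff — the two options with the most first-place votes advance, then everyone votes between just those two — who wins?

Round 1 first-place votes: T 777, S 0, Q 0, P 0, R 388.
T and R advance.
Runoff: T is preferred to R by 777 voters; R by 388.
T wins the runoff.

T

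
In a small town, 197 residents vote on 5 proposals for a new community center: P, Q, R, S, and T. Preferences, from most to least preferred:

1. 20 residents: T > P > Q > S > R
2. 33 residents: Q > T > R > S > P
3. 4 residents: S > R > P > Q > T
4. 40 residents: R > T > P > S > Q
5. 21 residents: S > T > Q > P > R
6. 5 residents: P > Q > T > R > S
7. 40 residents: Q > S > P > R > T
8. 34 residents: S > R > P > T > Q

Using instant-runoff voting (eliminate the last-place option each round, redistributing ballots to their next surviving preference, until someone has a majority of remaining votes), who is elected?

Round 1: P 5, Q 73, R 40, S 59, T 20. Eliminate P.
Round 2: Q 78, R 40, S 59, T 20. Eliminate T.
Round 3: Q 98, R 40, S 59. Eliminate R.
Round 4: Q 98, S 99. S has a majority.

S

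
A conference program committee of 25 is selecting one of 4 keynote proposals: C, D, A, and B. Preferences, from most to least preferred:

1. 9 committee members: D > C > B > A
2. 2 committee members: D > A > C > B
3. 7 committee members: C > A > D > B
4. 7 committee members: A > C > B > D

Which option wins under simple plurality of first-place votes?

First-place votes: C 7, D 11, A 7, B 0.
D has the most first-place votes.

D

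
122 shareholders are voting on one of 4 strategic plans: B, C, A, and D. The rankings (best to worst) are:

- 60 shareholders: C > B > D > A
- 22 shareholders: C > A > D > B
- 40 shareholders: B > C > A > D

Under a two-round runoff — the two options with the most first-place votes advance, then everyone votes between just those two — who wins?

Round 1 first-place votes: B 40, C 82, A 0, D 0.
C and B advance.
Runoff: C is preferred to B by 82 voters; B by 40.
C wins the runoff.

C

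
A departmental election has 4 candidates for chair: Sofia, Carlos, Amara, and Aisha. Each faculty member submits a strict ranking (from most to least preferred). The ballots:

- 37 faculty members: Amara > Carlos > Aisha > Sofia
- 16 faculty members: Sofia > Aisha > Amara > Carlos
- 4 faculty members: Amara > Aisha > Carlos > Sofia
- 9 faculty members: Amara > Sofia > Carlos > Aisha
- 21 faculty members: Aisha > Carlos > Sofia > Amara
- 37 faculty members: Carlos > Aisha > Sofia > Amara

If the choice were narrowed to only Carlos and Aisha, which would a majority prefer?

Voters preferring Carlos to Aisha: 83; preferring Aisha to Carlos: 41.
Carlos wins the head-to-head.

Carlos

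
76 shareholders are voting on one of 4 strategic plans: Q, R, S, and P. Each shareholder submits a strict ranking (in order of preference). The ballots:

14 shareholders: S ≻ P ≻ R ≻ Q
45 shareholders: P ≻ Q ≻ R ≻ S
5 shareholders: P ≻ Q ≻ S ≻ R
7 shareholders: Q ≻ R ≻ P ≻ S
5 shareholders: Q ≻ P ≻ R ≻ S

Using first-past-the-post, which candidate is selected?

First-place votes: Q 12, R 0, S 14, P 50.
P has the most first-place votes.

P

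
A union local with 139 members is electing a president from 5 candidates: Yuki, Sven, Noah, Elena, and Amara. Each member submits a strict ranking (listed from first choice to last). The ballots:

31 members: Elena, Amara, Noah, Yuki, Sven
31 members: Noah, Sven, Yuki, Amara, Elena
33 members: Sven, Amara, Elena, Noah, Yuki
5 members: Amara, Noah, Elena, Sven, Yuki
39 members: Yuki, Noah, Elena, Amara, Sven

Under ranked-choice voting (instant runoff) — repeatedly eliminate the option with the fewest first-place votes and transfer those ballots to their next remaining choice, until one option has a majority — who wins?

Round 1: Yuki 39, Sven 33, Noah 31, Elena 31, Amara 5. Eliminate Amara.
Round 2: Yuki 39, Sven 33, Noah 36, Elena 31. Eliminate Elena.
Round 3: Yuki 39, Sven 33, Noah 67. Eliminate Sven.
Round 4: Yuki 39, Noah 100. Noah has a majority.

Noah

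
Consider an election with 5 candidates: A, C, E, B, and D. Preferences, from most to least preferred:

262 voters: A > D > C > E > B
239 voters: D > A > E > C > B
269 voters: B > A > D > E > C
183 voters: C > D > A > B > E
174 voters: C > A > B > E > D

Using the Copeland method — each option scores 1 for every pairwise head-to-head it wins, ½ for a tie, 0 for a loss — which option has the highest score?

A

A: beats C, E, B, and D → score 4.
C: beats E and B; loses to A and D → score 2.
E: loses to A, C, B, and D → score 0.
B: beats E; loses to A, C, and D → score 1.
D: beats C, E, and B; loses to A → score 3.
A has the best pairwise record.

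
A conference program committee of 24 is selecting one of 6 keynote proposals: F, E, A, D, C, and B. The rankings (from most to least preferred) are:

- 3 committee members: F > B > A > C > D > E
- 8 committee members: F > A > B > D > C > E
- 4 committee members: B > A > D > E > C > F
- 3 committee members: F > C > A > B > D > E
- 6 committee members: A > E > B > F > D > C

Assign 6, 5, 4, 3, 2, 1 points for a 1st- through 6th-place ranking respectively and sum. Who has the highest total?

A

F: 3·6 + 8·6 + 4·1 + 3·6 + 6·3 = 106
E: 3·1 + 8·1 + 4·3 + 3·1 + 6·5 = 56
A: 3·4 + 8·5 + 4·5 + 3·4 + 6·6 = 120
D: 3·2 + 8·3 + 4·4 + 3·2 + 6·2 = 64
C: 3·3 + 8·2 + 4·2 + 3·5 + 6·1 = 54
B: 3·5 + 8·4 + 4·6 + 3·3 + 6·4 = 104
A has the highest Borda score (120).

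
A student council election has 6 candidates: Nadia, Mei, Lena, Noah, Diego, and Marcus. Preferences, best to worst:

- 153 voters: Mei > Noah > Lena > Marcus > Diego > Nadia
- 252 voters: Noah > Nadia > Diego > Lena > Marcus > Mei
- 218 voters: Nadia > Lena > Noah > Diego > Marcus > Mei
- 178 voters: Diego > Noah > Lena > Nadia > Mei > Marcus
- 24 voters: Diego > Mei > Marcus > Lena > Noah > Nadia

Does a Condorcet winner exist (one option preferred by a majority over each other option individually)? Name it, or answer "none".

Noah

Noah vs Nadia: 607–218 for Noah.
Noah vs Mei: 648–177 for Noah.
Noah vs Lena: 583–242 for Noah.
Noah vs Diego: 623–202 for Noah.
Noah vs Marcus: 801–24 for Noah.
Noah beats every other option head-to-head.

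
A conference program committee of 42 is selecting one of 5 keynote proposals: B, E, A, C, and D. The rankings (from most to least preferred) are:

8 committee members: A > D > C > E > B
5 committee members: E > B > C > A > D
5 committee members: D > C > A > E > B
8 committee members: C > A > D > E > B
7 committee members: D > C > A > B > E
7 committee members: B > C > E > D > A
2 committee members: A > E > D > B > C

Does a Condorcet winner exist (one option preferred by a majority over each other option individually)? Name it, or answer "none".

none

Checking pairwise contests:
E beats B 28–14.
A beats E 30–12.
C beats A 32–10.
D beats C 22–20.
A beats D 23–19.
Every option loses at least one head-to-head, so there is no Condorcet winner.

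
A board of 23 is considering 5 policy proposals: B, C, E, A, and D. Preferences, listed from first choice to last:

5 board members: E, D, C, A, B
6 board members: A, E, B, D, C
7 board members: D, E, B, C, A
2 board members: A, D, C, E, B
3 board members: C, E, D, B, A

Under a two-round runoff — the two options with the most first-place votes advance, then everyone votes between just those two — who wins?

D

Round 1 first-place votes: B 0, C 3, E 5, A 8, D 7.
A and D advance.
Runoff: A is preferred to D by 8 voters; D by 15.
D wins the runoff.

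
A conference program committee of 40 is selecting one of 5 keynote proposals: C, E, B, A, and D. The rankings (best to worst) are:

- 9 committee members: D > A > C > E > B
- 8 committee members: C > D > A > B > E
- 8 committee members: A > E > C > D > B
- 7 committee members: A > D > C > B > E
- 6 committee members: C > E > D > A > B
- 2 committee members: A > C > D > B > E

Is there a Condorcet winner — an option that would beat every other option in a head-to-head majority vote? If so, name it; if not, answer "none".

none

Checking pairwise contests:
A beats C 26–14.
C beats E 32–8.
C beats B 40–0.
D beats A 23–17.
C beats D 24–16.
Every option loses at least one head-to-head, so there is no Condorcet winner.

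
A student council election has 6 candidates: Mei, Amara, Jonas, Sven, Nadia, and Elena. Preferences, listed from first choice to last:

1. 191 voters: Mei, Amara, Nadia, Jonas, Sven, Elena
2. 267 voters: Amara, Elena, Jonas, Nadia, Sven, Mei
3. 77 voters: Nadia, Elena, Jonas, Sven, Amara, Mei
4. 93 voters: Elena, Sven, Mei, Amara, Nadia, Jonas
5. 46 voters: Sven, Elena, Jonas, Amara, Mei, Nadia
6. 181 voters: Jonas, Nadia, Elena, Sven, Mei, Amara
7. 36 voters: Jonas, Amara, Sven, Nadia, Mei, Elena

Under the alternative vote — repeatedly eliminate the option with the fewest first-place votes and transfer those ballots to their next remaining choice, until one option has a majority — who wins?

Round 1: Mei 191, Amara 267, Jonas 217, Sven 46, Nadia 77, Elena 93. Eliminate Sven.
Round 2: Mei 191, Amara 267, Jonas 217, Nadia 77, Elena 139. Eliminate Nadia.
Round 3: Mei 191, Amara 267, Jonas 217, Elena 216. Eliminate Mei.
Round 4: Amara 458, Jonas 217, Elena 216. Amara has a majority.

Amara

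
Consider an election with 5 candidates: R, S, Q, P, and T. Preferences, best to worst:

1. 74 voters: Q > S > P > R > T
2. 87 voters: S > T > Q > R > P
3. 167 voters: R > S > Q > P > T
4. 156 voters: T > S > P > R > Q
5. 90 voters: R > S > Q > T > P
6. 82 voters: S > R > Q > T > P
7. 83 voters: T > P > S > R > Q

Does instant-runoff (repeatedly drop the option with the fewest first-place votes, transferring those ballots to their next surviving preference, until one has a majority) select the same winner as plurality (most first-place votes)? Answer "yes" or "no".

Instant-runoff — R1 R 257, S 169, Q 74, P 0, T 239 (P out); R2 R 257, S 169, Q 74, T 239 (Q out); R3 R 257, S 243, T 239 (T out); R4 R 257, S 482 (S winner). Winner: S.
Plurality — first-place votes: R 257, S 169, Q 74, P 0, T 239. Winner: R.
The two methods disagree.

no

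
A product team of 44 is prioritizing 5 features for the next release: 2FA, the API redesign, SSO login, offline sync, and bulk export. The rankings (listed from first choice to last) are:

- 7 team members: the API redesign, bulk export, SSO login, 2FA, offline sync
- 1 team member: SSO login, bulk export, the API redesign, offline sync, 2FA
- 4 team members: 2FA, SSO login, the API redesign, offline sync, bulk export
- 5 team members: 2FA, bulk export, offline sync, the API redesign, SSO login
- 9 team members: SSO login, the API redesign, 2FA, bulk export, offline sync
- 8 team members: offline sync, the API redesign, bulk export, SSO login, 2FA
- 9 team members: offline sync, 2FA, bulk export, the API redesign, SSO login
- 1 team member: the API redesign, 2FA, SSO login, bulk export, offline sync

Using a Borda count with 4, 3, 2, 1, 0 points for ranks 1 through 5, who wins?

2FA: 7·1 + 1·0 + 4·4 + 5·4 + 9·2 + 8·0 + 9·3 + 1·3 = 91
the API redesign: 7·4 + 1·2 + 4·2 + 5·1 + 9·3 + 8·3 + 9·1 + 1·4 = 107
SSO login: 7·2 + 1·4 + 4·3 + 5·0 + 9·4 + 8·1 + 9·0 + 1·2 = 76
offline sync: 7·0 + 1·1 + 4·1 + 5·2 + 9·0 + 8·4 + 9·4 + 1·0 = 83
bulk export: 7·3 + 1·3 + 4·0 + 5·3 + 9·1 + 8·2 + 9·2 + 1·1 = 83
the API redesign has the highest Borda score (107).

the API redesign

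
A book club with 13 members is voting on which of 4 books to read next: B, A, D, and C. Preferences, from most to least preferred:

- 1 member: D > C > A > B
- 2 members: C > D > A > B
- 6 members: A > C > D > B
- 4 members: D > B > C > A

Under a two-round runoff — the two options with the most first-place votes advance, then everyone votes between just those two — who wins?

D

Round 1 first-place votes: B 0, A 6, D 5, C 2.
A and D advance.
Runoff: A is preferred to D by 6 voters; D by 7.
D wins the runoff.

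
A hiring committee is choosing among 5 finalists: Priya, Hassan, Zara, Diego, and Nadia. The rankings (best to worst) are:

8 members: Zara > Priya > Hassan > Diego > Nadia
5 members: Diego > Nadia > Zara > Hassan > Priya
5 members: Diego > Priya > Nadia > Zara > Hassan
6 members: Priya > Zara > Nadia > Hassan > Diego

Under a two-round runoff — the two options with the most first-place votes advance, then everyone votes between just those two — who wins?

Round 1 first-place votes: Priya 6, Hassan 0, Zara 8, Diego 10, Nadia 0.
Diego and Zara advance.
Runoff: Diego is preferred to Zara by 10 voters; Zara by 14.
Zara wins the runoff.

Zara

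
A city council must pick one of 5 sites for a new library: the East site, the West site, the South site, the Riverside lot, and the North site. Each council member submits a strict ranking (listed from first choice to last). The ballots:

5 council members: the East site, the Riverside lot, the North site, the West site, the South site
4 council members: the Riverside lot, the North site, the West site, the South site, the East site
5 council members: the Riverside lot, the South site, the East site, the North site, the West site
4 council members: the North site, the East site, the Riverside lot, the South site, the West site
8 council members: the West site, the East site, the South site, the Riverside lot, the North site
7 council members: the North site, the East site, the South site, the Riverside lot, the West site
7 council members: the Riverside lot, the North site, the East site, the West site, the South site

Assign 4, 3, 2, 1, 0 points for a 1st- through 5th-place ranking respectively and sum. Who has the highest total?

the Riverside lot

the East site: 5·4 + 4·0 + 5·2 + 4·3 + 8·3 + 7·3 + 7·2 = 101
the West site: 5·1 + 4·2 + 5·0 + 4·0 + 8·4 + 7·0 + 7·1 = 52
the South site: 5·0 + 4·1 + 5·3 + 4·1 + 8·2 + 7·2 + 7·0 = 53
the Riverside lot: 5·3 + 4·4 + 5·4 + 4·2 + 8·1 + 7·1 + 7·4 = 102
the North site: 5·2 + 4·3 + 5·1 + 4·4 + 8·0 + 7·4 + 7·3 = 92
the Riverside lot has the highest Borda score (102).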